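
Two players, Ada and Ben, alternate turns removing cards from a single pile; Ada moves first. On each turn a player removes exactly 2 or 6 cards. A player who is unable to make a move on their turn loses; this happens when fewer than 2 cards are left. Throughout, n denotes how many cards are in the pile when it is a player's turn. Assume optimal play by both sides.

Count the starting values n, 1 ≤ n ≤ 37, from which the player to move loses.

19

Positions with no move are L. A position that does have a move is losing for the player to move precisely when every available move leads to a winning position for the opponent. Fill in the labels:
n=0: no move → L
n=1: no move → L
n=2: can move to 0, which is L ⇒ W
n=3: can move to 1, which is L ⇒ W
n=4: the only move is to 2(W), a W ⇒ L
n=5: the only move is to 3(W), a W ⇒ L
n=6: can move to 4, which is L ⇒ W
n=7: can move to 5, which is L ⇒ W
n=8: moves to 6(W), 2(W); every one is W ⇒ L
n=9: moves to 7(W), 3(W); every one is W ⇒ L
n=10: can move to 8, which is L ⇒ W
n=11: can move to 9, which is L ⇒ W
n=12: moves to 10(W), 6(W); every one is W ⇒ L
n=13: moves to 11(W), 7(W); every one is W ⇒ L
n=14: can move to 12, which is L ⇒ W
n=15: can move to 13, which is L ⇒ W
n=16: moves to 14(W), 10(W); every one is W ⇒ L
n=17: moves to 15(W), 11(W); every one is W ⇒ L
n=18: can move to 16, which is L ⇒ W
n=19: can move to 17, which is L ⇒ W
n=20: moves to 18(W), 14(W); every one is W ⇒ L
n=21: moves to 19(W), 15(W); every one is W ⇒ L
n=22: can move to 20, which is L ⇒ W
n=23: can move to 21, which is L ⇒ W
n=24: moves to 22(W), 18(W); every one is W ⇒ L
n=25: moves to 23(W), 19(W); every one is W ⇒ L
n=26: can move to 24, which is L ⇒ W
n=27: can move to 25, which is L ⇒ W
n=28: moves to 26(W), 22(W); every one is W ⇒ L
n=29: moves to 27(W), 23(W); every one is W ⇒ L
n=30: can move to 28, which is L ⇒ W
n=31: can move to 29, which is L ⇒ W
n=32: moves to 30(W), 26(W); every one is W ⇒ L
n=33: moves to 31(W), 27(W); every one is W ⇒ L
n=34: can move to 32, which is L ⇒ W
n=35: can move to 33, which is L ⇒ W
n=36: moves to 34(W), 30(W); every one is W ⇒ L
n=37: moves to 35(W), 31(W); every one is W ⇒ L
L entries with 1 ≤ n ≤ 37 (n=0 is outside the asked range and is not counted): n = 1, 4, 5, 8, 9, 12, 13, 16, 17, 20, 21, 24, 25, 28, 29, 32, 33, 36, 37; that makes 19.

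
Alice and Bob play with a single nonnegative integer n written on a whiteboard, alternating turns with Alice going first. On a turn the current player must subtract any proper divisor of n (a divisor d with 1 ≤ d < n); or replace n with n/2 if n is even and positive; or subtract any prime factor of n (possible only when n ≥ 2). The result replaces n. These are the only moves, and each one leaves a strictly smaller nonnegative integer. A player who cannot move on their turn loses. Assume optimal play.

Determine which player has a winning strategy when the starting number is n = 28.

Alice wins.

Build the W/L table. Terminal = L. A non-terminal position is W if it has a move to some L; otherwise it is L.
n=0: no move → L
n=1: no move → L
n=2: →0(L), so W
n=3: →0(L), so W
n=4: →2(W), 3(W) — all W, so L
n=5: →0(L), so W
n=6: →4(L), so W
n=7: →0(L), so W
n=8: →4(L), so W
n=9: →6(W), 8(W) — all W, so L
n=10: →9(L), so W
n=11: →0(L), so W
n=12: →9(L), so W
n=13: →0(L), so W
n=14: →7(W), 12(W), 13(W) — all W, so L
n=15: →14(L), so W
n=16: →14(L), so W
n=17: →0(L), so W
n=18: →9(L), so W
n=19: →0(L), so W
n=20: →10(W), 15(W), 16(W), 18(W), 19(W) — all W, so L
n=21: →14(L), so W
n=22: →20(L), so W
n=23: →0(L), so W
n=24: →20(L), so W
n=25: →20(L), so W
n=26: →13(W), 24(W), 25(W) — all W, so L
n=27: →26(L), so W
n=28: →14(L), so W
From 28 Alice can move to 14, reaching an L position.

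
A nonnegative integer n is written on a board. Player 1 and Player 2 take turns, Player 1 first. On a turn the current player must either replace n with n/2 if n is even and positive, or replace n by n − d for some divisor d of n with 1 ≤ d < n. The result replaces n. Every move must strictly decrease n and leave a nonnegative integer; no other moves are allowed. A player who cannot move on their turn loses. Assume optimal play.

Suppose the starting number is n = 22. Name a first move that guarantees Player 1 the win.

Move to 11.

Use the standard recursion: the mover loses at a terminal position; elsewhere, the mover wins exactly when some move hands the opponent an L position.
n=0: no move → L
n=1: no move → L
n=2: can move to 1, which is L ⇒ W
n=3: the only move is to 2(W), a W ⇒ L
n=4: can move to 3, which is L ⇒ W
n=5: the only move is to 4(W), a W ⇒ L
n=6: can move to 3, which is L ⇒ W
n=7: the only move is to 6(W), a W ⇒ L
n=8: can move to 7, which is L ⇒ W
n=9: moves to 6(W), 8(W); every one is W ⇒ L
n=10: can move to 5, which is L ⇒ W
n=11: the only move is to 10(W), a W ⇒ L
n=12: can move to 9, which is L ⇒ W
n=13: the only move is to 12(W), a W ⇒ L
n=14: can move to 7, which is L ⇒ W
n=15: moves to 10(W), 12(W), 14(W); every one is W ⇒ L
n=16: can move to 15, which is L ⇒ W
n=17: the only move is to 16(W), a W ⇒ L
n=18: can move to 9, which is L ⇒ W
n=19: the only move is to 18(W), a W ⇒ L
n=20: can move to 15, which is L ⇒ W
n=21: moves to 14(W), 18(W), 20(W); every one is W ⇒ L
n=22: can move to 11, which is L ⇒ W
From 22, the L positions reachable in one move are: 11, 21. Any move reaching one of these is winning.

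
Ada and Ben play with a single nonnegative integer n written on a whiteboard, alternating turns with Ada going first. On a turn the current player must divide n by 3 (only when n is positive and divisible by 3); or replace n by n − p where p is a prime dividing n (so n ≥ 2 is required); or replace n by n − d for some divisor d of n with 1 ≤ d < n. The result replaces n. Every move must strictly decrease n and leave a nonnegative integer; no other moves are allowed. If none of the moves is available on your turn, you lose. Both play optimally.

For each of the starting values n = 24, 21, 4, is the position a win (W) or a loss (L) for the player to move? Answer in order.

Positions with no move are L. A position that does have a move is losing for the player to move precisely when every available move leads to a winning position for the opponent. Fill in the labels:
n=0: no move → L
n=1: no move → L
n=2: →0(L), so W
n=3: →0(L), so W
n=4: →2(W), 3(W) — all W, so L
n=5: →0(L), so W
n=6: →4(L), so W
n=7: →0(L), so W
n=8: →4(L), so W
n=9: →3(W), 6(W), 8(W) — all W, so L
n=10: →9(L), so W
n=11: →0(L), so W
n=12: →4(L), so W
n=13: →0(L), so W
n=14: →7(W), 12(W), 13(W) — all W, so L
n=15: →14(L), so W
n=16: →14(L), so W
n=17: →0(L), so W
n=18: →9(L), so W
n=19: →0(L), so W
n=20: →10(W), 15(W), 16(W), 18(W), 19(W) — all W, so L
n=21: →14(L), so W
n=22: →20(L), so W
n=23: →0(L), so W
n=24: →20(L), so W

24: W, 21: W, 4: L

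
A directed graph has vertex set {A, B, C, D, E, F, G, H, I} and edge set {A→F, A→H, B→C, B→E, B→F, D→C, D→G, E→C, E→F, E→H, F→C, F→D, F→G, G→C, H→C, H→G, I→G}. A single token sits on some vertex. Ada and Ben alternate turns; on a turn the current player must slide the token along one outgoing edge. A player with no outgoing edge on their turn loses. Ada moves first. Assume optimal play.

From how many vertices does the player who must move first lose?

Positions with no move are L. A position that does have a move is losing for the player to move precisely when every available move leads to a winning position for the opponent. Fill in the labels:
Every edge goes from a vertex to one that appears earlier in the order C, G, H, D, F, A, E, I, B, so processing vertices in that order labels each vertex after all of its successors.
C: no outgoing edge → L
G: reaches L-position C → W
H: reaches L-position C → W
D: reaches L-position C → W
F: reaches L-position C → W
A: only reaches F(W), H(W), all W → L
E: reaches L-position C → W
I: only reaches G(W), which is W → L
B: reaches L-position C → W
The L vertices are A, C, I; that is 3 in all.

3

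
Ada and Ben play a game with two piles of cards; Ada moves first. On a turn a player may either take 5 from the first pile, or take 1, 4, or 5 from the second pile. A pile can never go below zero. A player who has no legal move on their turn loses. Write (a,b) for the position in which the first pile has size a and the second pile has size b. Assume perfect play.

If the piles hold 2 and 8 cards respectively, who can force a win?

Ben wins.

Work bottom-up. With no move the player to move loses. Otherwise the position is W if at least one move leads to an L position for the opponent, and L if every move leads to a W.
No move ever increases a pile, so every position that can arise here has a ≤ 2 and b ≤ 8; it is enough to label the cells with 0 ≤ a ≤ 2 and 0 ≤ b ≤ 8.
Every move lowers a or b (never raises either), so fill the grid row by row in increasing a, and left to right within a row: each cell's successors are then already labelled.
      b=0  b=1  b=2  b=3  b=4  b=5  b=6  b=7  b=8
a=0:    L    W    L    W    W    W    W    W    L
a=1:    L    W    L    W    W    W    W    W    L
a=2:    L    W    L    W    W    W    W    W    L
Cells with no legal move (terminal, hence L): (0,0), (1,0), (2,0).
The remaining L cells, each justified by listing all of its moves:
(0,2): L (sole option (0,1)(W) is W)
(0,8): L (options (0,7)(W), (0,4)(W), (0,3)(W) are all W)
(1,2): L (sole option (1,1)(W) is W)
(1,8): L (options (1,7)(W), (1,4)(W), (1,3)(W) are all W)
(2,2): L (sole option (2,1)(W) is W)
(2,8): L (options (2,7)(W), (2,4)(W), (2,3)(W) are all W)
Every other cell has at least one move into one of the L cells above, so it is W.
The starting position (2,8) is L: whatever Ada does, the opponent receives a W position.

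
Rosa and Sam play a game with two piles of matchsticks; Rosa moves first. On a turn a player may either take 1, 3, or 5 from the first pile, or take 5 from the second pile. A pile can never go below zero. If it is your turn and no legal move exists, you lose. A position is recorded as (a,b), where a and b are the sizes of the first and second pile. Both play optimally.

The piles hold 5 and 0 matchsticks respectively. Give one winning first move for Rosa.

Use the standard recursion: the mover loses at a terminal position; elsewhere, the mover wins exactly when some move hands the opponent an L position.
No move ever increases a pile, so every position that can arise here has a ≤ 5 and b ≤ 0; it is enough to label the cells with 0 ≤ a ≤ 5 and 0 ≤ b ≤ 0.
Every move lowers a or b (never raises either), so fill the grid row by row in increasing a, and left to right within a row: each cell's successors are then already labelled.
      b=0
a=0:    L
a=1:    W
a=2:    L
a=3:    W
a=4:    L
a=5:    W
Cells with no legal move (terminal, hence L): (0,0).
The remaining L cells, each justified by listing all of its moves:
(2,0): the only move is to (1,0)(W), a W ⇒ L
(4,0): moves to (3,0)(W), (1,0)(W); every one is W ⇒ L
Every other cell has at least one move into one of the L cells above, so it is W.
From (5,0), the L positions reachable in one move are: (4,0), (2,0), (0,0). Any move reaching one of these is winning.

Move to (4,0).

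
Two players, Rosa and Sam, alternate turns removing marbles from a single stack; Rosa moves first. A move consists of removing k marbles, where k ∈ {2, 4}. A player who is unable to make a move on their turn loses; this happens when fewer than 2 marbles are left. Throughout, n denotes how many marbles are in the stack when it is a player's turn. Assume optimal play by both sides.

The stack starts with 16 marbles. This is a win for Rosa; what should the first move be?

Positions with no move are L. A position that does have a move is losing for the player to move precisely when every available move leads to a winning position for the opponent. Fill in the labels:
n=0: no move → L
n=1: no move → L
n=2: →0(L), so W
n=3: →1(L), so W
n=4: →0(L), so W
n=5: →1(L), so W
n=6: →4(W), 2(W) — all W, so L
n=7: →5(W), 3(W) — all W, so L
n=8: →6(L), so W
n=9: →7(L), so W
n=10: →6(L), so W
n=11: →7(L), so W
n=12: →10(W), 8(W) — all W, so L
n=13: →11(W), 9(W) — all W, so L
n=14: →12(L), so W
n=15: →13(L), so W
n=16: →12(L), so W
From 16, the L positions reachable in one move are: 12.

Remove 4, leaving 12.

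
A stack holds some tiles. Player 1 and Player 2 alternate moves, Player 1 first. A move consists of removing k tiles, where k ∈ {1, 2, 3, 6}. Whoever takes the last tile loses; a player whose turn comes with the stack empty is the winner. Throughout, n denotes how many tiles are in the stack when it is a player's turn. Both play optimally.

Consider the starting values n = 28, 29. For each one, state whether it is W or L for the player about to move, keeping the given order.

28: W, 29: L

Use the standard recursion: the mover wins at a terminal position; elsewhere, the mover wins exactly when some move hands the opponent an L position.
n=0: no move; the opponent has just taken the last tile and therefore loses → W
n=1: L (sole option 0(W) is W)
n=2: W (go to 1, an L position)
n=3: W (go to 1, an L position)
n=4: W (go to 1, an L position)
n=5: L (options 4(W), 3(W), 2(W) are all W)
n=6: W (go to 5, an L position)
n=7: W (go to 5, an L position)
n=8: W (go to 5, an L position)
n=9: L (options 8(W), 7(W), 6(W), 3(W) are all W)
n=10: W (go to 9, an L position)
n=11: W (go to 9, an L position)
n=12: W (go to 9, an L position)
n=13: L (options 12(W), 11(W), 10(W), 7(W) are all W)
n=14: W (go to 13, an L position)
n=15: W (go to 13, an L position)
n=16: W (go to 13, an L position)
n=17: L (options 16(W), 15(W), 14(W), 11(W) are all W)
n=18: W (go to 17, an L position)
n=19: W (go to 17, an L position)
n=20: W (go to 17, an L position)
n=21: L (options 20(W), 19(W), 18(W), 15(W) are all W)
n=22: W (go to 21, an L position)
n=23: W (go to 21, an L position)
n=24: W (go to 21, an L position)
n=25: L (options 24(W), 23(W), 22(W), 19(W) are all W)
n=26: W (go to 25, an L position)
n=27: W (go to 25, an L position)
n=28: W (go to 25, an L position)
n=29: L (options 28(W), 27(W), 26(W), 23(W) are all W)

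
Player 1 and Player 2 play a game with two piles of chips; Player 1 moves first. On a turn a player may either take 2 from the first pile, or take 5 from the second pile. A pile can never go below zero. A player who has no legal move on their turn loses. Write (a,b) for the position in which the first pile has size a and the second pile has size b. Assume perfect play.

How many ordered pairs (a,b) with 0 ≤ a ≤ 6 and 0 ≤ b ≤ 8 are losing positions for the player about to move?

Build the W/L table. Terminal = L. A non-terminal position is W if it has a move to some L; otherwise it is L.
Every move lowers a or b (never raises either), so fill the grid row by row in increasing a, and left to right within a row: each cell's successors are then already labelled.
      b=0  b=1  b=2  b=3  b=4  b=5  b=6  b=7  b=8
a=0:    L    L    L    L    L    W    W    W    W
a=1:    L    L    L    L    L    W    W    W    W
a=2:    W    W    W    W    W    L    L    L    L
a=3:    W    W    W    W    W    L    L    L    L
a=4:    L    L    L    L    L    W    W    W    W
a=5:    L    L    L    L    L    W    W    W    W
a=6:    W    W    W    W    W    L    L    L    L
Cells with no legal move (terminal, hence L): (0,0), (0,1), (0,2), (0,3), (0,4), (1,0), (1,1), (1,2), (1,3), (1,4).
The remaining L cells, each justified by listing all of its moves:
(2,5): moves to (0,5)(W), (2,0)(W); every one is W ⇒ L
(2,6): moves to (0,6)(W), (2,1)(W); every one is W ⇒ L
(2,7): moves to (0,7)(W), (2,2)(W); every one is W ⇒ L
(2,8): moves to (0,8)(W), (2,3)(W); every one is W ⇒ L
(3,5): moves to (1,5)(W), (3,0)(W); every one is W ⇒ L
(3,6): moves to (1,6)(W), (3,1)(W); every one is W ⇒ L
(3,7): moves to (1,7)(W), (3,2)(W); every one is W ⇒ L
(3,8): moves to (1,8)(W), (3,3)(W); every one is W ⇒ L
(4,0): the only move is to (2,0)(W), a W ⇒ L
(4,1): the only move is to (2,1)(W), a W ⇒ L
(4,2): the only move is to (2,2)(W), a W ⇒ L
(4,3): the only move is to (2,3)(W), a W ⇒ L
(4,4): the only move is to (2,4)(W), a W ⇒ L
(5,0): the only move is to (3,0)(W), a W ⇒ L
(5,1): the only move is to (3,1)(W), a W ⇒ L
(5,2): the only move is to (3,2)(W), a W ⇒ L
(5,3): the only move is to (3,3)(W), a W ⇒ L
(5,4): the only move is to (3,4)(W), a W ⇒ L
(6,5): moves to (4,5)(W), (6,0)(W); every one is W ⇒ L
(6,6): moves to (4,6)(W), (6,1)(W); every one is W ⇒ L
(6,7): moves to (4,7)(W), (6,2)(W); every one is W ⇒ L
(6,8): moves to (4,8)(W), (6,3)(W); every one is W ⇒ L
Every other cell has at least one move into one of the L cells above, so it is W.
L cells per row: a=0: 5, a=1: 5, a=2: 4, a=3: 4, a=4: 5, a=5: 5, a=6: 4; total 32.

32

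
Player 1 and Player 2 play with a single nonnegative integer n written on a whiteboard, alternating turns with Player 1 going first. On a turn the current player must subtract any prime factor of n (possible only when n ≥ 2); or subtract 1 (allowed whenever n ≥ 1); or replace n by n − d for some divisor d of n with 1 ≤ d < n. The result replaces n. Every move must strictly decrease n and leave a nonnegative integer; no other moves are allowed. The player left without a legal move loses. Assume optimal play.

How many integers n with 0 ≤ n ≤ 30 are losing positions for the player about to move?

6

Use the standard recursion: the mover loses at a terminal position; elsewhere, the mover wins exactly when some move hands the opponent an L position.
n=0: no move → L
n=1: →0(L), so W
n=2: →0(L), so W
n=3: →0(L), so W
n=4: →2(W), 3(W) — all W, so L
n=5: →0(L), so W
n=6: →4(L), so W
n=7: →0(L), so W
n=8: →4(L), so W
n=9: →6(W), 8(W) — all W, so L
n=10: →9(L), so W
n=11: →0(L), so W
n=12: →9(L), so W
n=13: →0(L), so W
n=14: →7(W), 12(W), 13(W) — all W, so L
n=15: →14(L), so W
n=16: →14(L), so W
n=17: →0(L), so W
n=18: →9(L), so W
n=19: →0(L), so W
n=20: →10(W), 15(W), 16(W), 18(W), 19(W) — all W, so L
n=21: →14(L), so W
n=22: →20(L), so W
n=23: →0(L), so W
n=24: →20(L), so W
n=25: →20(L), so W
n=26: →13(W), 24(W), 25(W) — all W, so L
n=27: →26(L), so W
n=28: →14(L), so W
n=29: →0(L), so W
n=30: →20(L), so W
L entries with 0 ≤ n ≤ 30: n = 0, 4, 9, 14, 20, 26; that makes 6.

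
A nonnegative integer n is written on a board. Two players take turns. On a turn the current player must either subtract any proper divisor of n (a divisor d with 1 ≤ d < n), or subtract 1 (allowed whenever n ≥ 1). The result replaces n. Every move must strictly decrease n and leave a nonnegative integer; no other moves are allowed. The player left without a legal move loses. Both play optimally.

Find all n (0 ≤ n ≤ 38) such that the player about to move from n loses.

0, 2, 5, 7, 9, 11, 13, 15, 17, 19, 21, 23, 25, 27, 29, 31, 33, 35, 37

Use the standard recursion: the mover loses at a terminal position; elsewhere, the mover wins exactly when some move hands the opponent an L position.
n=0: no move → L
n=1: →0(L), so W
n=2: →1(W) only, which is W, so L
n=3: →2(L), so W
n=4: →2(L), so W
n=5: →4(W) only, which is W, so L
n=6: →5(L), so W
n=7: →6(W) only, which is W, so L
n=8: →7(L), so W
n=9: →6(W), 8(W) — all W, so L
n=10: →5(L), so W
n=11: →10(W) only, which is W, so L
n=12: →9(L), so W
n=13: →12(W) only, which is W, so L
n=14: →7(L), so W
n=15: →10(W), 12(W), 14(W) — all W, so L
n=16: →15(L), so W
n=17: →16(W) only, which is W, so L
n=18: →9(L), so W
n=19: →18(W) only, which is W, so L
n=20: →15(L), so W
n=21: →14(W), 18(W), 20(W) — all W, so L
n=22: →11(L), so W
n=23: →22(W) only, which is W, so L
n=24: →21(L), so W
n=25: →20(W), 24(W) — all W, so L
n=26: →13(L), so W
n=27: →18(W), 24(W), 26(W) — all W, so L
n=28: →21(L), so W
n=29: →28(W) only, which is W, so L
n=30: →15(L), so W
n=31: →30(W) only, which is W, so L
n=32: →31(L), so W
n=33: →22(W), 30(W), 32(W) — all W, so L
n=34: →17(L), so W
n=35: →28(W), 30(W), 34(W) — all W, so L
n=36: →27(L), so W
n=37: →36(W) only, which is W, so L
n=38: →19(L), so W
Reading off the rows marked L gives the requested list; there are 19 such values of n.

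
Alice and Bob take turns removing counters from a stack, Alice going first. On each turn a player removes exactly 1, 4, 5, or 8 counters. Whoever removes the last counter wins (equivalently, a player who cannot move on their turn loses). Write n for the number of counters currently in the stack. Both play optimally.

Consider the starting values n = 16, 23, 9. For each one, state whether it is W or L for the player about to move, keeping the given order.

Work bottom-up. With no move the player to move loses. Otherwise the position is W if at least one move leads to an L position for the opponent, and L if every move leads to a W.
n=0: no move → L
n=1: can move to 0, which is L ⇒ W
n=2: the only move is to 1(W), a W ⇒ L
n=3: can move to 2, which is L ⇒ W
n=4: can move to 0, which is L ⇒ W
n=5: can move to 0, which is L ⇒ W
n=6: can move to 2, which is L ⇒ W
n=7: can move to 2, which is L ⇒ W
n=8: can move to 0, which is L ⇒ W
n=9: moves to 8(W), 5(W), 4(W), 1(W); every one is W ⇒ L
n=10: can move to 9, which is L ⇒ W
n=11: moves to 10(W), 7(W), 6(W), 3(W); every one is W ⇒ L
n=12: can move to 11, which is L ⇒ W
n=13: can move to 9, which is L ⇒ W
n=14: can move to 9, which is L ⇒ W
n=15: can move to 11, which is L ⇒ W
n=16: can move to 11, which is L ⇒ W
n=17: can move to 9, which is L ⇒ W
n=18: moves to 17(W), 14(W), 13(W), 10(W); every one is W ⇒ L
n=19: can move to 18, which is L ⇒ W
n=20: moves to 19(W), 16(W), 15(W), 12(W); every one is W ⇒ L
n=21: can move to 20, which is L ⇒ W
n=22: can move to 18, which is L ⇒ W
n=23: can move to 18, which is L ⇒ W

16: W, 23: W, 9: L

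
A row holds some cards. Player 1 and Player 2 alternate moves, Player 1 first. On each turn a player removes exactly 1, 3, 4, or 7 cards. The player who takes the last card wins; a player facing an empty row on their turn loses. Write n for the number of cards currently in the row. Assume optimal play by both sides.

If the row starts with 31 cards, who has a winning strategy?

Player 1 wins.

Classify positions by backward induction: terminal positions (no move available) are L. From any other position, the mover wins iff some move reaches an L.
n=0: no move → L
n=1: W (go to 0, an L position)
n=2: L (sole option 1(W) is W)
n=3: W (go to 2, an L position)
n=4: W (go to 0, an L position)
n=5: W (go to 2, an L position)
n=6: W (go to 2, an L position)
n=7: W (go to 0, an L position)
n=8: L (options 7(W), 5(W), 4(W), 1(W) are all W)
n=9: W (go to 8, an L position)
n=10: L (options 9(W), 7(W), 6(W), 3(W) are all W)
n=11: W (go to 10, an L position)
n=12: W (go to 8, an L position)
n=13: W (go to 10, an L position)
n=14: W (go to 10, an L position)
n=15: W (go to 8, an L position)
n=16: L (options 15(W), 13(W), 12(W), 9(W) are all W)
n=17: W (go to 16, an L position)
n=18: L (options 17(W), 15(W), 14(W), 11(W) are all W)
n=19: W (go to 18, an L position)
n=20: W (go to 16, an L position)
n=21: W (go to 18, an L position)
n=22: W (go to 18, an L position)
n=23: W (go to 16, an L position)
n=24: L (options 23(W), 21(W), 20(W), 17(W) are all W)
n=25: W (go to 24, an L position)
n=26: L (options 25(W), 23(W), 22(W), 19(W) are all W)
n=27: W (go to 26, an L position)
n=28: W (go to 24, an L position)
n=29: W (go to 26, an L position)
n=30: W (go to 26, an L position)
n=31: W (go to 24, an L position)
From 31 Player 1 can remove 7, leaving 24, reaching an L position.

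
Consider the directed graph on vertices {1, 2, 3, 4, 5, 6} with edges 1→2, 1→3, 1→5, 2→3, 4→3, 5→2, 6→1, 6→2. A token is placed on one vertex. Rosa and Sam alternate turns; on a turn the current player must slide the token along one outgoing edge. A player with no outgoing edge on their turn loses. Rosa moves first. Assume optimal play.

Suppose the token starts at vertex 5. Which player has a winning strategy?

Sam wins.

Compute win/loss labels from the base case upward. A position with no move is L. Any other position is W if it can reach an L in one move, else L.
Every edge goes from a vertex to one that appears earlier in the order 3, 2, 5, 1, 6, 4, so processing vertices in that order labels each vertex after all of its successors.
3: no outgoing edge → L
2: reaches L-position 3 → W
5: only reaches 2(W), which is W → L
1: reaches L-position 5 → W
6: only reaches 1(W), 2(W), all W → L
4: reaches L-position 3 → W
The starting position 5 is L: whatever Rosa does, the opponent receives a W position.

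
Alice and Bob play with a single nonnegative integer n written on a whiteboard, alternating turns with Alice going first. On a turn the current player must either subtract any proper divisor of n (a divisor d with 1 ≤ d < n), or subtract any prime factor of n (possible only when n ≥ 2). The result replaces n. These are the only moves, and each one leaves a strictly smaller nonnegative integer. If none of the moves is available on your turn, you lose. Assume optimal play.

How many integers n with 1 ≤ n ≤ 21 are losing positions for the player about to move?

Positions with no move are L. A position that does have a move is losing for the player to move precisely when every available move leads to a winning position for the opponent. Fill in the labels:
n=0: no move → L
n=1: no move → L
n=2: →0(L), so W
n=3: →0(L), so W
n=4: →2(W), 3(W) — all W, so L
n=5: →0(L), so W
n=6: →4(L), so W
n=7: →0(L), so W
n=8: →4(L), so W
n=9: →6(W), 8(W) — all W, so L
n=10: →9(L), so W
n=11: →0(L), so W
n=12: →9(L), so W
n=13: →0(L), so W
n=14: →7(W), 12(W), 13(W) — all W, so L
n=15: →14(L), so W
n=16: →14(L), so W
n=17: →0(L), so W
n=18: →9(L), so W
n=19: →0(L), so W
n=20: →10(W), 15(W), 16(W), 18(W), 19(W) — all W, so L
n=21: →14(L), so W
L entries with 1 ≤ n ≤ 21 (n=0 is outside the asked range and is not counted): n = 1, 4, 9, 14, 20; that makes 5.

5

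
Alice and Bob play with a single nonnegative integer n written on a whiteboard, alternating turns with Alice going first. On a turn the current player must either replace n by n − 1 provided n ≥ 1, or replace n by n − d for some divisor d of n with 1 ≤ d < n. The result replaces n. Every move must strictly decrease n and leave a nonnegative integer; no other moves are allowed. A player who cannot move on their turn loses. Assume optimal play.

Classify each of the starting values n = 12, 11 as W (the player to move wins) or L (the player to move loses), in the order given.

12: W, 11: L

Use the standard recursion: the mover loses at a terminal position; elsewhere, the mover wins exactly when some move hands the opponent an L position.
n=0: no move → L
n=1: can move to 0, which is L ⇒ W
n=2: the only move is to 1(W), a W ⇒ L
n=3: can move to 2, which is L ⇒ W
n=4: can move to 2, which is L ⇒ W
n=5: the only move is to 4(W), a W ⇒ L
n=6: can move to 5, which is L ⇒ W
n=7: the only move is to 6(W), a W ⇒ L
n=8: can move to 7, which is L ⇒ W
n=9: moves to 6(W), 8(W); every one is W ⇒ L
n=10: can move to 5, which is L ⇒ W
n=11: the only move is to 10(W), a W ⇒ L
n=12: can move to 9, which is L ⇒ W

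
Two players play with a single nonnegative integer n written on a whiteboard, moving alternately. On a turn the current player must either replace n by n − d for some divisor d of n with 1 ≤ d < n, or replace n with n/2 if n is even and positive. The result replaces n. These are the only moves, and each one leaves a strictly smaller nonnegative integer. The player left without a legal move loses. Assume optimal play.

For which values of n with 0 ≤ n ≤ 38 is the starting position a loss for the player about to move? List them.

Compute win/loss labels from the base case upward. A position with no move is L. Any other position is W if it can reach an L in one move, else L.
n=0: no move → L
n=1: no move → L
n=2: W (go to 1, an L position)
n=3: L (sole option 2(W) is W)
n=4: W (go to 3, an L position)
n=5: L (sole option 4(W) is W)
n=6: W (go to 3, an L position)
n=7: L (sole option 6(W) is W)
n=8: W (go to 7, an L position)
n=9: L (options 6(W), 8(W) are all W)
n=10: W (go to 5, an L position)
n=11: L (sole option 10(W) is W)
n=12: W (go to 9, an L position)
n=13: L (sole option 12(W) is W)
n=14: W (go to 7, an L position)
n=15: L (options 10(W), 12(W), 14(W) are all W)
n=16: W (go to 15, an L position)
n=17: L (sole option 16(W) is W)
n=18: W (go to 9, an L position)
n=19: L (sole option 18(W) is W)
n=20: W (go to 15, an L position)
n=21: L (options 14(W), 18(W), 20(W) are all W)
n=22: W (go to 11, an L position)
n=23: L (sole option 22(W) is W)
n=24: W (go to 21, an L position)
n=25: L (options 20(W), 24(W) are all W)
n=26: W (go to 13, an L position)
n=27: L (options 18(W), 24(W), 26(W) are all W)
n=28: W (go to 21, an L position)
n=29: L (sole option 28(W) is W)
n=30: W (go to 15, an L position)
n=31: L (sole option 30(W) is W)
n=32: W (go to 31, an L position)
n=33: L (options 22(W), 30(W), 32(W) are all W)
n=34: W (go to 17, an L position)
n=35: L (options 28(W), 30(W), 34(W) are all W)
n=36: W (go to 27, an L position)
n=37: L (sole option 36(W) is W)
n=38: W (go to 19, an L position)
The losing starting values of n are exactly the entries labelled L in this table (20 of them).

0, 1, 3, 5, 7, 9, 11, 13, 15, 17, 19, 21, 23, 25, 27, 29, 31, 33, 35, 37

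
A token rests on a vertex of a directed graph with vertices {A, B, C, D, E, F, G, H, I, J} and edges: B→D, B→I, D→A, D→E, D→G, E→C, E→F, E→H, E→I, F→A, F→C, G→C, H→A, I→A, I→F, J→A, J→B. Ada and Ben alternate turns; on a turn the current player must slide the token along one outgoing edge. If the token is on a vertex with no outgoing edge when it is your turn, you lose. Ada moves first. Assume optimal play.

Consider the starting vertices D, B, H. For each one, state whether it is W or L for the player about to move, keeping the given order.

D: W, B: L, H: W

Label each position W (a win for the player to move) or L (a loss). A position with no legal move is L; any other position is W exactly when some move reaches an L, and L when every move reaches a W.
Every edge goes from a vertex to one that appears earlier in the order C, A, F, I, H, G, E, D, B, J, so processing vertices in that order labels each vertex after all of its successors.
C: no outgoing edge → L
A: no outgoing edge → L
F: →A(L), so W
I: →A(L), so W
H: →A(L), so W
G: →C(L), so W
E: →C(L), so W
D: →A(L), so W
B: →D(W), I(W) — all W, so L
J: →B(L), so W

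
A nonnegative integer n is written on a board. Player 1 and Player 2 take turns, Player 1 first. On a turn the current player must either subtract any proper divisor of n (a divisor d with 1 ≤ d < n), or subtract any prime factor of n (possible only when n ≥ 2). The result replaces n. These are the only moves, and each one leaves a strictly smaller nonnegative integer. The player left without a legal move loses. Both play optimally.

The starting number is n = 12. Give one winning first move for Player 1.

Label each position W (a win for the player to move) or L (a loss). A position with no legal move is L; any other position is W exactly when some move reaches an L, and L when every move reaches a W.
n=0: no move → L
n=1: no move → L
n=2: →0(L), so W
n=3: →0(L), so W
n=4: →2(W), 3(W) — all W, so L
n=5: →0(L), so W
n=6: →4(L), so W
n=7: →0(L), so W
n=8: →4(L), so W
n=9: →6(W), 8(W) — all W, so L
n=10: →9(L), so W
n=11: →0(L), so W
n=12: →9(L), so W
From 12, the L positions reachable in one move are: 9.

Move to 9.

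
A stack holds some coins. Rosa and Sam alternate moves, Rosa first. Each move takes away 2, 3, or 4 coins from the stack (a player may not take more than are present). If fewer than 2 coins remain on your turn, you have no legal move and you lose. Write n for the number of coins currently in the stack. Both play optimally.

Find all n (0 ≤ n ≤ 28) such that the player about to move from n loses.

Build the W/L table. Terminal = L. A non-terminal position is W if it has a move to some L; otherwise it is L.
n=0: no move → L
n=1: no move → L
n=2: W (go to 0, an L position)
n=3: W (go to 1, an L position)
n=4: W (go to 1, an L position)
n=5: W (go to 1, an L position)
n=6: L (options 4(W), 3(W), 2(W) are all W)
n=7: L (options 5(W), 4(W), 3(W) are all W)
n=8: W (go to 6, an L position)
n=9: W (go to 7, an L position)
n=10: W (go to 7, an L position)
n=11: W (go to 7, an L position)
n=12: L (options 10(W), 9(W), 8(W) are all W)
n=13: L (options 11(W), 10(W), 9(W) are all W)
n=14: W (go to 12, an L position)
n=15: W (go to 13, an L position)
n=16: W (go to 13, an L position)
n=17: W (go to 13, an L position)
n=18: L (options 16(W), 15(W), 14(W) are all W)
n=19: L (options 17(W), 16(W), 15(W) are all W)
n=20: W (go to 18, an L position)
n=21: W (go to 19, an L position)
n=22: W (go to 19, an L position)
n=23: W (go to 19, an L position)
n=24: L (options 22(W), 21(W), 20(W) are all W)
n=25: L (options 23(W), 22(W), 21(W) are all W)
n=26: W (go to 24, an L position)
n=27: W (go to 25, an L position)
n=28: W (go to 25, an L position)
The losing starting values of n are exactly the entries labelled L in this table (10 of them).

0, 1, 6, 7, 12, 13, 18, 19, 24, 25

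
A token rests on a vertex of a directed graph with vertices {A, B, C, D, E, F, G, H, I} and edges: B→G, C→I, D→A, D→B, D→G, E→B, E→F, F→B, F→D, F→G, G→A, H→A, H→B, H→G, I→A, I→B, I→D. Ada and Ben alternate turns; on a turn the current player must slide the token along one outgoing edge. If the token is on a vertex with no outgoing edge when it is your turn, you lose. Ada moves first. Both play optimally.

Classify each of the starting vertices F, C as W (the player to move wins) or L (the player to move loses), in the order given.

F: W, C: L

Use the standard recursion: the mover loses at a terminal position; elsewhere, the mover wins exactly when some move hands the opponent an L position.
Every edge goes from a vertex to one that appears earlier in the order A, G, B, H, D, F, E, I, C, so processing vertices in that order labels each vertex after all of its successors.
A: no outgoing edge → L
G: reaches L-position A → W
B: only reaches G(W), which is W → L
H: reaches L-position B → W
D: reaches L-position B → W
F: reaches L-position B → W
E: reaches L-position B → W
I: reaches L-position B → W
C: only reaches I(W), which is W → L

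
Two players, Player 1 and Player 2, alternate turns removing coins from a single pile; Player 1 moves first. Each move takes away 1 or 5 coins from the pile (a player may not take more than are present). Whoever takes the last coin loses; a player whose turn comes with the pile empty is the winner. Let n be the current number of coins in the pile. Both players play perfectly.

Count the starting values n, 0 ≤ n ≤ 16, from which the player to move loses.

Positions with no move are W. A position that does have a move is losing for the player to move precisely when every available move leads to a winning position for the opponent. Fill in the labels:
n=0: no move; the opponent has just taken the last coin and therefore loses → W
n=1: the only move is to 0(W), a W ⇒ L
n=2: can move to 1, which is L ⇒ W
n=3: the only move is to 2(W), a W ⇒ L
n=4: can move to 3, which is L ⇒ W
n=5: moves to 4(W), 0(W); every one is W ⇒ L
n=6: can move to 5, which is L ⇒ W
n=7: moves to 6(W), 2(W); every one is W ⇒ L
n=8: can move to 7, which is L ⇒ W
n=9: moves to 8(W), 4(W); every one is W ⇒ L
n=10: can move to 9, which is L ⇒ W
n=11: moves to 10(W), 6(W); every one is W ⇒ L
n=12: can move to 11, which is L ⇒ W
n=13: moves to 12(W), 8(W); every one is W ⇒ L
n=14: can move to 13, which is L ⇒ W
n=15: moves to 14(W), 10(W); every one is W ⇒ L
n=16: can move to 15, which is L ⇒ W
L entries with 0 ≤ n ≤ 16: n = 1, 3, 5, 7, 9, 11, 13, 15; that makes 8.

8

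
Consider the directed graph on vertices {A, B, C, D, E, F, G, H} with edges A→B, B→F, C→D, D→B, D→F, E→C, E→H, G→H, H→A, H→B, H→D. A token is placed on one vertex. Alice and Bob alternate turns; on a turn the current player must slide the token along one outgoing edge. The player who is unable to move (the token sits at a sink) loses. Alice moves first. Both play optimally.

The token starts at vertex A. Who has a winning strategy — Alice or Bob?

Bob wins.

Build the W/L table. Terminal = L. A non-terminal position is W if it has a move to some L; otherwise it is L.
Every edge goes from a vertex to one that appears earlier in the order F, B, D, A, H, C, G, E, so processing vertices in that order labels each vertex after all of its successors.
F: no outgoing edge → L
B: can move to F, which is L ⇒ W
D: can move to F, which is L ⇒ W
A: the only move is to B(W), a W ⇒ L
H: can move to A, which is L ⇒ W
C: the only move is to D(W), a W ⇒ L
G: the only move is to H(W), a W ⇒ L
E: can move to C, which is L ⇒ W
Every move from A reaches a W position, so the mover loses.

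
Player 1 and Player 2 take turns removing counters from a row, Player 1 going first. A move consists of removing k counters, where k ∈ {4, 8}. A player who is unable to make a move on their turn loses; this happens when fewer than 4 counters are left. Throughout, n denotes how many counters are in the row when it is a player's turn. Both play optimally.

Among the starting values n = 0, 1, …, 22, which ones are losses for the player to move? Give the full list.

Compute win/loss labels from the base case upward. A position with no move is L. Any other position is W if it can reach an L in one move, else L.
n=0: no move → L
n=1: no move → L
n=2: no move → L
n=3: no move → L
n=4: W (go to 0, an L position)
n=5: W (go to 1, an L position)
n=6: W (go to 2, an L position)
n=7: W (go to 3, an L position)
n=8: W (go to 0, an L position)
n=9: W (go to 1, an L position)
n=10: W (go to 2, an L position)
n=11: W (go to 3, an L position)
n=12: L (options 8(W), 4(W) are all W)
n=13: L (options 9(W), 5(W) are all W)
n=14: L (options 10(W), 6(W) are all W)
n=15: L (options 11(W), 7(W) are all W)
n=16: W (go to 12, an L position)
n=17: W (go to 13, an L position)
n=18: W (go to 14, an L position)
n=19: W (go to 15, an L position)
n=20: W (go to 12, an L position)
n=21: W (go to 13, an L position)
n=22: W (go to 14, an L position)
The losing starting values of n are exactly the entries labelled L in this table (8 of them).

0, 1, 2, 3, 12, 13, 14, 15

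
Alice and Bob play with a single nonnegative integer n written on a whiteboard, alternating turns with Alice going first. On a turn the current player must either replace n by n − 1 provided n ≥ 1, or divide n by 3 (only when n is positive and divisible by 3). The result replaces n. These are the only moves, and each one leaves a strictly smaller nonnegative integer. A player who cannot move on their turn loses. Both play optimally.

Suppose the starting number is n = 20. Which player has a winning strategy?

Classify positions by backward induction: terminal positions (no move available) are L. From any other position, the mover wins iff some move reaches an L.
n=0: no move → L
n=1: →0(L), so W
n=2: →1(W) only, which is W, so L
n=3: →2(L), so W
n=4: →3(W) only, which is W, so L
n=5: →4(L), so W
n=6: →2(L), so W
n=7: →6(W) only, which is W, so L
n=8: →7(L), so W
n=9: →3(W), 8(W) — all W, so L
n=10: →9(L), so W
n=11: →10(W) only, which is W, so L
n=12: →4(L), so W
n=13: →12(W) only, which is W, so L
n=14: →13(L), so W
n=15: →5(W), 14(W) — all W, so L
n=16: →15(L), so W
n=17: →16(W) only, which is W, so L
n=18: →17(L), so W
n=19: →18(W) only, which is W, so L
n=20: →19(L), so W
From 20 Alice can move to 19, reaching an L position.

Alice wins.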